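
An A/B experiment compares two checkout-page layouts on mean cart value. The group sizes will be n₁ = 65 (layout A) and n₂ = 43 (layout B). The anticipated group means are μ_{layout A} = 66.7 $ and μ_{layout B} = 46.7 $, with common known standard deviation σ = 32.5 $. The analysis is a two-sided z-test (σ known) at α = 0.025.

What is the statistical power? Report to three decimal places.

Power ≈ 0.813

Standardized effect: d = |μ_{layout A} − μ_{layout B}| / σ = |66.7 − 46.7| / 32.5 = 0.6154
Noncentrality parameter: δ = d / √(1/n₁ + 1/n₂) = 0.6154 / √(1/65 + 1/43) = 3.1306
Critical value for a two-sided test at α = 0.025: z_{α/2} = 2.241.
Power = Φ(δ − 2.241) + Φ(−δ − 2.241) = Φ(0.889) + Φ(-5.372) = 0.8130 + 0.0000 = 0.8130.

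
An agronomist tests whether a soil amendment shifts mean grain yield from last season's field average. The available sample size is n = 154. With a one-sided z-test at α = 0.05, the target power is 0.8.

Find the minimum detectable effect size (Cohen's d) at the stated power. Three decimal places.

d ≈ 0.200

Required noncentrality: δ = z_{0.05} + z_{0.20} = 1.645 + 0.842 = 2.486.
δ = d·√n ⇒ d = δ/√n = 2.486/√154 = 0.2004.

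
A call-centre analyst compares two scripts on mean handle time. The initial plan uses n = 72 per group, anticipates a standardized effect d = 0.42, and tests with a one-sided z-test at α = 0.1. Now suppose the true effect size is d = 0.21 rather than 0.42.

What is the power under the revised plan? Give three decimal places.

Power ≈ 0.491

With d = 0.21: δ = d·√(n/2) = 0.21 × √(72/2) = 1.2600. Critical value z_{0.1} = 1.282.
Revised power = P(Z > 1.282 − δ) = Φ(-0.022) = 0.4914.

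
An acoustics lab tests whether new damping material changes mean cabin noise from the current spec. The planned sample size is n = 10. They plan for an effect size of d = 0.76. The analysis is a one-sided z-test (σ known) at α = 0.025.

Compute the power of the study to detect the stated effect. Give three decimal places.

Power ≈ 0.671

Noncentrality parameter: δ = d·√n = 0.76 × √10 = 2.4033
One-sided α = 0.025 → critical value z_{0.025} = 1.960.
Power = P(Z > 1.960 − δ) = Φ(0.443) = 0.6712.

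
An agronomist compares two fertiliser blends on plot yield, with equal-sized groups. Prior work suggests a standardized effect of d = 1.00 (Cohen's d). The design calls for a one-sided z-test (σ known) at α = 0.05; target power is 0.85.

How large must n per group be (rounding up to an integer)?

For power 0.85 need Φ(δ − z_{0.05}) = 0.85, so δ = z_{0.05} + z_{0.15} = 1.645 + 1.036 = 2.681.
δ = d·√(n/2) ⇒ n = 2(δ/d)² = 2 × (2.681 / 1.00)² = 14.38.
Round up to the next whole unit.

n = 15 per group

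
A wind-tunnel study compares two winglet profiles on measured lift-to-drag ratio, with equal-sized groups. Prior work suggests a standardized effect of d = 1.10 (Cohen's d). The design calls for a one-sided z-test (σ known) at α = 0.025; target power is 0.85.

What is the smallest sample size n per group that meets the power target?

n = 15 per group

Set Φ(δ − 1.960) = 0.85; then δ − 1.960 = Φ⁻¹(0.85) = 1.036, giving δ = 2.996.
δ = d·√(n/2) ⇒ n = 2(δ/d)² = 2 × (2.996 / 1.10)² = 14.84.
Rounding up, n = 15 per group.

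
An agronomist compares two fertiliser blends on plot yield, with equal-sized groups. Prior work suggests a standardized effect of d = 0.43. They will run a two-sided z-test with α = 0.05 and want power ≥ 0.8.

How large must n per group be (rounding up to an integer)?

n = 85 per group

Set Φ(δ − 1.960) = 0.8; then δ − 1.960 = Φ⁻¹(0.8) = 0.842, giving δ = 2.802.
(For δ > 0 the lower-tail rejection region contributes negligibly to power, so the one-term inversion is standard.)
δ = d·√(n/2) ⇒ n = 2(δ/d)² = 2 × (2.802 / 0.43)² = 84.90.
Rounding up, n = 85 per group.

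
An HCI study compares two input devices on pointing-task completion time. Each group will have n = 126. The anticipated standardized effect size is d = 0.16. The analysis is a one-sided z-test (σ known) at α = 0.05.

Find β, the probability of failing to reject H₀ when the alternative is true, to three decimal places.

β ≈ 0.646

Noncentrality parameter: δ = d·√(n/2) = 0.16 × √(126/2) = 1.2700
Critical value for a one-sided test at α = 0.05: z_α = 1.645.
Power = Φ(δ − 1.645) = Φ(-0.375) = 0.3539.
Type II error: β = 1 − power = 1 − 0.3539 = 0.6461.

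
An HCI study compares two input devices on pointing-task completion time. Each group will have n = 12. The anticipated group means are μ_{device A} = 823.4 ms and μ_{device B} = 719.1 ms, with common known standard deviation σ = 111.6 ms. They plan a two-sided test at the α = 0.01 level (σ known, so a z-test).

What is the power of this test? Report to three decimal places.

Power ≈ 0.387

Standardized effect: d = |μ_{device A} − μ_{device B}| / σ = |823.4 − 719.1| / 111.6 = 0.9346
Noncentrality parameter: δ = d·√(n/2) = 0.9346 × √(12/2) = 2.2893
Two-sided α = 0.01 → critical value z_{0.005} = 2.576.
Power = Φ(δ − 2.576) + Φ(−δ − 2.576) = Φ(-0.287) + Φ(-4.865) = 0.3872 + 0.0000 = 0.3872.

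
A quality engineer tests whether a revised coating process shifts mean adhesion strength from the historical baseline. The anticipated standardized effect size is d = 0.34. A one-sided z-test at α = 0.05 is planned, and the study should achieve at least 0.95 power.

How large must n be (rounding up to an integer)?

For power 0.95 need Φ(δ − z_{0.05}) = 0.95, so δ = z_{0.05} + z_{0.05} = 1.645 + 1.645 = 3.290.
δ = d·√n ⇒ n = (δ/d)² = (3.290 / 0.34)² = 93.62.
Rounding up, n = 94.

n = 94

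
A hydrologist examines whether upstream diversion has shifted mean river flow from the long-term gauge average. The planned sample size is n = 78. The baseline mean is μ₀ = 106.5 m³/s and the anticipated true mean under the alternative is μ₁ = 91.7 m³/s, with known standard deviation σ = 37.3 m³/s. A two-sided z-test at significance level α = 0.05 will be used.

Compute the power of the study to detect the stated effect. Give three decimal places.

Standardized effect: d = |μ₁ − μ₀| / σ = |91.7 − 106.5| / 37.3 = 0.3968
Noncentrality parameter: δ = d·√n = 0.3968 × √78 = 3.5043
Two-sided α = 0.05 → critical value z_{0.025} = 1.960.
Power = Φ(δ − 1.960) + Φ(−δ − 1.960) = Φ(1.544) + Φ(-5.464) = 0.9387 + 0.0000 = 0.9387.

Power ≈ 0.939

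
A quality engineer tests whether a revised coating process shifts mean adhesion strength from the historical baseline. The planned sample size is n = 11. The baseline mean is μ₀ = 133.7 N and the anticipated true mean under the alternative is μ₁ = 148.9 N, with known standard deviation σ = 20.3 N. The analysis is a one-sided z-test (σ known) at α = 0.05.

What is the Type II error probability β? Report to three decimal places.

β ≈ 0.201

Standardized effect: d = |μ₁ − μ₀| / σ = |148.9 − 133.7| / 20.3 = 0.7488
Noncentrality parameter: δ = d·√n = 0.7488 × √11 = 2.4834
One-sided α = 0.05 → critical value z_{0.05} = 1.645.
Power = Φ(δ − 1.645) = Φ(0.839) = 0.7991.
Type II error: β = 1 − power = 1 − 0.7991 = 0.2009.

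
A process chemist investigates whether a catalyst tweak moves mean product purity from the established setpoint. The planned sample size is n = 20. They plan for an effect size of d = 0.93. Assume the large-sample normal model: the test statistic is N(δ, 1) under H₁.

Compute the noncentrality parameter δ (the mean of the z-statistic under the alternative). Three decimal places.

δ ≈ 4.159

δ = d·√n = 0.93 × √20 = 4.1591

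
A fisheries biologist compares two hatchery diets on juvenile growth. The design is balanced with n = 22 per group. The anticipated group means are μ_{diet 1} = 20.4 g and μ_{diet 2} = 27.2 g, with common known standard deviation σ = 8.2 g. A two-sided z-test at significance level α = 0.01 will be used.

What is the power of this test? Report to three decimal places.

Power ≈ 0.569

Standardized effect: d = |μ_{diet 1} − μ_{diet 2}| / σ = |20.4 − 27.2| / 8.2 = 0.8293
Noncentrality parameter: δ = d·√(n/2) = 0.8293 × √(22/2) = 2.7504
Critical value for a two-sided test at α = 0.01: z_{α/2} = 2.576.
Power = Φ(δ − 2.576) + Φ(−δ − 2.576) = Φ(0.175) + Φ(-5.326) = 0.5693 + 0.0000 = 0.5693.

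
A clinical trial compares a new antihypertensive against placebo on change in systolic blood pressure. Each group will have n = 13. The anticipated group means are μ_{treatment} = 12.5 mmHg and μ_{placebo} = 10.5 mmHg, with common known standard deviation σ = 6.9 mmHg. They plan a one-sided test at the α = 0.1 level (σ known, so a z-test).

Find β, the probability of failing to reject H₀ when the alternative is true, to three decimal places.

β ≈ 0.706

Standardized effect: d = |μ_{treatment} − μ_{placebo}| / σ = |12.5 − 10.5| / 6.9 = 0.2899
Noncentrality parameter: δ = d·√(n/2) = 0.2899 × √(13/2) = 0.7390
One-sided α = 0.1 → critical value z_{0.1} = 1.282.
Power = Φ(δ − 1.282) = Φ(-0.543) = 0.2937.
Type II error: β = 1 − power = 1 − 0.2937 = 0.7063.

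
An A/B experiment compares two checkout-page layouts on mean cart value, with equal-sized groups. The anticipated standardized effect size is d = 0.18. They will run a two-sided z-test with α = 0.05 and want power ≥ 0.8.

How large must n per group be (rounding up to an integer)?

For power 0.8 need Φ(δ − z_{0.025}) = 0.8, so δ = z_{0.025} + z_{0.20} = 1.960 + 0.842 = 2.802.
(Ignoring the negligible lower-tail rejection probability gives the usual closed-form inversion.)
δ = d·√(n/2) ⇒ n = 2(δ/d)² = 2 × (2.802 / 0.18)² = 484.50.
Round up to the next whole unit.

n = 485 per group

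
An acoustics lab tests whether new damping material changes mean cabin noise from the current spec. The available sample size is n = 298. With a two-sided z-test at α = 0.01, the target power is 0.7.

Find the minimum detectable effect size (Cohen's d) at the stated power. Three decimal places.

Required noncentrality: δ = z_{0.005} + z_{0.30} = 2.576 + 0.524 = 3.100.
(Lower-tail contribution to power is negligible for δ > 0.)
δ = d·√n ⇒ d = δ/√n = 3.100/√298 = 0.1796.

d ≈ 0.180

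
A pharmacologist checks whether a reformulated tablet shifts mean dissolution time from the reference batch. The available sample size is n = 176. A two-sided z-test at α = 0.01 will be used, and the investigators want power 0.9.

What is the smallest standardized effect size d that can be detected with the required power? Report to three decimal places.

d ≈ 0.291

Need Φ(δ − 2.576) = 0.9, so δ = 2.576 + 1.282 = 3.857.
(Lower-tail contribution to power is negligible for δ > 0.)
δ = d·√n ⇒ d = δ/√n = 3.857/√176 = 0.2908.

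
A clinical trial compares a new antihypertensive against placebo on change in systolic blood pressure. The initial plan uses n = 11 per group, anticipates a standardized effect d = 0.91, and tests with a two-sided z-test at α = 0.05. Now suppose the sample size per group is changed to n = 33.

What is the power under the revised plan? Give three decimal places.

With n = 33 per group: δ = d·√(n/2) = 0.91 × √(33/2) = 3.6964. Critical value z_{0.025} = 1.960.
Revised power = Φ(δ − 1.960) + Φ(−δ − 1.960) = Φ(1.736) + Φ(-5.656) = 0.9588 + 0.0000 = 0.9588.

Power ≈ 0.959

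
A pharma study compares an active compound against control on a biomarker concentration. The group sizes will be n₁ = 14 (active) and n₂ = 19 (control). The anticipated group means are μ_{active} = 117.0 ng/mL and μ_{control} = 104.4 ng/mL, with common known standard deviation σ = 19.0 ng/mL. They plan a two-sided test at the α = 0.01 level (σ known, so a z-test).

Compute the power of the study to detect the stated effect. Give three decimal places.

Standardized effect: d = |μ_{active} − μ_{control}| / σ = |117.0 − 104.4| / 19.0 = 0.6632
Noncentrality parameter: δ = d / √(1/n₁ + 1/n₂) = 0.6632 / √(1/14 + 1/19) = 1.8828
Critical value for a two-sided test at α = 0.01: z_{α/2} = 2.576.
Power = Φ(δ − 2.576) + Φ(−δ − 2.576) = Φ(-0.693) + Φ(-4.459) = 0.2441 + 0.0000 = 0.2441.

Power ≈ 0.244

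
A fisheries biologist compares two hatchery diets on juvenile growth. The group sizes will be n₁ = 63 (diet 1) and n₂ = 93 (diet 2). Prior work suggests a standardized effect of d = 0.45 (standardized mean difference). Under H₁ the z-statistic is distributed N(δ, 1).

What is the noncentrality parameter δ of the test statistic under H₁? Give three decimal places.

The noncentrality parameter scales effect size by the design's sample-size factor: δ = d / √(1/n₁ + 1/n₂) = 0.45 / √(1/63 + 1/93) = 2.7578

δ ≈ 2.758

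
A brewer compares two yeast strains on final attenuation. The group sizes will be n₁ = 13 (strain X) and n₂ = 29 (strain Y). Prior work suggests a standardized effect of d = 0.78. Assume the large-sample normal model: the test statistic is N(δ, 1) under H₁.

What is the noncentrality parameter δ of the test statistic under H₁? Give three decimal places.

δ ≈ 2.337

δ = d / √(1/n₁ + 1/n₂) = 0.78 / √(1/13 + 1/29) = 2.3369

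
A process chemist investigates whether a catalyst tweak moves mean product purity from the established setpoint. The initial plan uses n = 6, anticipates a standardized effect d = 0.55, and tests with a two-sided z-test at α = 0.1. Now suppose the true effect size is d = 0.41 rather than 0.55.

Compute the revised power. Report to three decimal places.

With d = 0.41: δ = d·√n = 0.41 × √6 = 1.0043. Critical value z_{0.05} = 1.645.
Revised power = Φ(δ − 1.645) + Φ(−δ − 1.645) = Φ(-0.641) + Φ(-2.649) = 0.2609 + 0.0040 = 0.2649.

Power ≈ 0.265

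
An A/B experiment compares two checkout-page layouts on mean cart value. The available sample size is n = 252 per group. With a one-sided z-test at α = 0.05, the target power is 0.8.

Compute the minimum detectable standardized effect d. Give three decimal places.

Need Φ(δ − 1.645) = 0.8, so δ = 1.645 + 0.842 = 2.486.
δ = d·√(n/2) ⇒ d = δ/√(n/2) = 2.486/√(252/2) = 0.2215.

d ≈ 0.222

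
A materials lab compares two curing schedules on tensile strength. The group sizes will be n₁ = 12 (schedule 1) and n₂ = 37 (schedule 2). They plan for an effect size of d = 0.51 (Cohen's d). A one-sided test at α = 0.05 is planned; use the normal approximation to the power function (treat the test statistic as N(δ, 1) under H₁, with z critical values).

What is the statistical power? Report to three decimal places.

Power ≈ 0.456

Noncentrality parameter: δ = d / √(1/n₁ + 1/n₂) = 0.51 / √(1/12 + 1/37) = 1.5352
Critical value for a one-sided test at α = 0.05: z_α = 1.645.
Power = Φ(δ − 1.645) = Φ(-0.110) = 0.4563.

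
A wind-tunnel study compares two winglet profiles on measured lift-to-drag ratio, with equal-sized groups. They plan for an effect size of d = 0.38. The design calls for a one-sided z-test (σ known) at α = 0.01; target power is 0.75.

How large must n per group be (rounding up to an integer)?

For power 0.75 need Φ(δ − z_{0.01}) = 0.75, so δ = z_{0.01} + z_{0.25} = 2.326 + 0.674 = 3.001.
δ = d·√(n/2) ⇒ n = 2(δ/d)² = 2 × (3.001 / 0.38)² = 124.72.
Rounding up, n = 125 per group.

n = 125 per group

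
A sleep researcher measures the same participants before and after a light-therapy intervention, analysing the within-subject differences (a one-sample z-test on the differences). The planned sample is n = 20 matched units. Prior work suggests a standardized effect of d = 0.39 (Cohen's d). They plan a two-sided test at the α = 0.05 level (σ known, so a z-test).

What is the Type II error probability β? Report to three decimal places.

Noncentrality parameter: δ = d·√n = 0.39 × √20 = 1.7441
Critical value for a two-sided test at α = 0.05: z_{α/2} = 1.960.
Power = Φ(δ − 1.960) + Φ(−δ − 1.960) = Φ(-0.216) + Φ(-3.704) = 0.4146 + 0.0001 = 0.4147.
Type II error: β = 1 − power = 1 − 0.4147 = 0.5853.

β ≈ 0.585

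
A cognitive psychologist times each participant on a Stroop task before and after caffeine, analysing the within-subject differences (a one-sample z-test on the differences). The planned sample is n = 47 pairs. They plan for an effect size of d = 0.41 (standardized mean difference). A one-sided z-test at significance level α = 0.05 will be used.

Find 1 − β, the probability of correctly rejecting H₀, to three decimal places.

Power ≈ 0.878

Noncentrality parameter: δ = d·√n = 0.41 × √47 = 2.8108
Critical value for a one-sided test at α = 0.05: z_α = 1.645.
Power = P(Z > 1.645 − δ) = Φ(1.166) = 0.8782.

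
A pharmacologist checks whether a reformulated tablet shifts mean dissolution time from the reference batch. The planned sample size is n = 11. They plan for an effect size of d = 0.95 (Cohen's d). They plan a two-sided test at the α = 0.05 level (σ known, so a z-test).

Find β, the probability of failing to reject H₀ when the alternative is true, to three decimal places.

Noncentrality parameter: δ = d·√n = 0.95 × √11 = 3.1508
Critical value for a two-sided test at α = 0.05: z_{α/2} = 1.960.
Power = Φ(δ − 1.960) + Φ(−δ − 1.960) = Φ(1.191) + Φ(-5.111) = 0.8831 + 0.0000 = 0.8831.
Type II error: β = 1 − power = 1 − 0.8831 = 0.1169.

β ≈ 0.117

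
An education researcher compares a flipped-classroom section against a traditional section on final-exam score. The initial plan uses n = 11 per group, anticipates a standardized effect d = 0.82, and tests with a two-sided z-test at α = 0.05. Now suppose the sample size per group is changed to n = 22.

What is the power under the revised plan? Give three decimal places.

Power ≈ 0.776

With n = 22 per group: δ = d·√(n/2) = 0.82 × √(22/2) = 2.7196. Critical value z_{0.025} = 1.960.
Revised power = Φ(δ − 1.960) + Φ(−δ − 1.960) = Φ(0.760) + Φ(-4.680) = 0.7763 + 0.0000 = 0.7763.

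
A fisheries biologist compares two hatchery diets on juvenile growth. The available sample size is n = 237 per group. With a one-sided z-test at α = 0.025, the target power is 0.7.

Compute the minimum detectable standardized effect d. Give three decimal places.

d ≈ 0.228

Need Φ(δ − 1.960) = 0.7, so δ = 1.960 + 0.524 = 2.484.
δ = d·√(n/2) ⇒ d = δ/√(n/2) = 2.484/√(237/2) = 0.2282.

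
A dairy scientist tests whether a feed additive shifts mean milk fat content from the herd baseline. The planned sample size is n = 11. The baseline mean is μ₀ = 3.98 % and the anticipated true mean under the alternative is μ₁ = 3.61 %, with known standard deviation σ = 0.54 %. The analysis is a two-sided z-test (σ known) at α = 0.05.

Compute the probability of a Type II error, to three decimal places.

β ≈ 0.377

Standardized effect: d = |μ₁ − μ₀| / σ = |3.61 − 3.98| / 0.54 = 0.6852
Noncentrality parameter: δ = d·√n = 0.6852 × √11 = 2.2725
Critical value for a two-sided test at α = 0.05: z_{α/2} = 1.960.
Power = Φ(δ − 1.960) + Φ(−δ − 1.960) = Φ(0.313) + Φ(-4.232) = 0.6227 + 0.0000 = 0.6227.
Type II error: β = 1 − power = 1 − 0.6227 = 0.3773.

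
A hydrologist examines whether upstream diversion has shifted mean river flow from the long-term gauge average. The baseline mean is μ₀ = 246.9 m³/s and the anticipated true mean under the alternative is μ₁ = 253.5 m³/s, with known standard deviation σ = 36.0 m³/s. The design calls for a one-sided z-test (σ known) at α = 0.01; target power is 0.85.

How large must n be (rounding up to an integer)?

Standardized effect: d = |μ₁ − μ₀| / σ = |253.5 − 246.9| / 36.0 = 0.1833
For power 0.85 need Φ(δ − z_{0.01}) = 0.85, so δ = z_{0.01} + z_{0.15} = 2.326 + 1.036 = 3.363.
δ = d·√n ⇒ n = (δ/d)² = (3.363 / 0.1833)² = 336.45.
Round up to the next whole unit.

n = 337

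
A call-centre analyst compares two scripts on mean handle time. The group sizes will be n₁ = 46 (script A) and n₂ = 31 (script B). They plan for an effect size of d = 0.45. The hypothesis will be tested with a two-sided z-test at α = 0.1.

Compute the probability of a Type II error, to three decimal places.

β ≈ 0.385

Noncentrality parameter: δ = d / √(1/n₁ + 1/n₂) = 0.45 / √(1/46 + 1/31) = 1.9365
Two-sided α = 0.1 → critical value z_{0.05} = 1.645.
Power = Φ(δ − 1.645) + Φ(−δ − 1.645) = Φ(0.292) + Φ(-3.581) = 0.6147 + 0.0002 = 0.6149.
Type II error: β = 1 − power = 1 − 0.6149 = 0.3851.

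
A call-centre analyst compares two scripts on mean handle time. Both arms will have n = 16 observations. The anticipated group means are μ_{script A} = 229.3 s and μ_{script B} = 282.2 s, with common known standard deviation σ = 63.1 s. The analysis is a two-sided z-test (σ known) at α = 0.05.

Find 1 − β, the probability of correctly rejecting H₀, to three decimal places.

Power ≈ 0.660

Standardized effect: d = |μ_{script A} − μ_{script B}| / σ = |229.3 − 282.2| / 63.1 = 0.8384
Noncentrality parameter: δ = d·√(n/2) = 0.8384 × √(16/2) = 2.3712
Two-sided α = 0.05 → critical value z_{0.025} = 1.960.
Power = Φ(δ − 1.960) + Φ(−δ − 1.960) = Φ(0.411) + Φ(-4.331) = 0.6596 + 0.0000 = 0.6596.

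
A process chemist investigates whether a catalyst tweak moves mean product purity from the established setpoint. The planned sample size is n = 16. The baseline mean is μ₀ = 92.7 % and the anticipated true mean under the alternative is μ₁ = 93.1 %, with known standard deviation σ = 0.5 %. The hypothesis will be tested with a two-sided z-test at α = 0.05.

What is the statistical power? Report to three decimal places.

Standardized effect: d = |μ₁ − μ₀| / σ = |93.1 − 92.7| / 0.5 = 0.8000
Noncentrality parameter: δ = d·√n = 0.8000 × √16 = 3.2000
Critical value for a two-sided test at α = 0.05: z_{α/2} = 1.960.
Power = Φ(δ − 1.960) + Φ(−δ − 1.960) = Φ(1.240) + Φ(-5.160) = 0.8925 + 0.0000 = 0.8925.

Power ≈ 0.893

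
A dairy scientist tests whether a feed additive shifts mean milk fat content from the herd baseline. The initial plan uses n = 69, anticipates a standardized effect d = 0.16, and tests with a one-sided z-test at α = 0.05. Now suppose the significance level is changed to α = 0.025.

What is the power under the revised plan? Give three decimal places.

δ = d·√n = 0.16 × √69 = 1.3291 (unchanged). New critical value: z_{0.025} = 1.960.
Revised power = Φ(δ − 1.960) = Φ(-0.631) = 0.2641.

Power ≈ 0.264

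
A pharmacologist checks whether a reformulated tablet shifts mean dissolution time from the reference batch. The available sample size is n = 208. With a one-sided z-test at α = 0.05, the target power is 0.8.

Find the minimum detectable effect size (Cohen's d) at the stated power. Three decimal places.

d ≈ 0.172

Required noncentrality: δ = z_{0.05} + z_{0.20} = 1.645 + 0.842 = 2.486.
δ = d·√n ⇒ d = δ/√n = 2.486/√208 = 0.1724.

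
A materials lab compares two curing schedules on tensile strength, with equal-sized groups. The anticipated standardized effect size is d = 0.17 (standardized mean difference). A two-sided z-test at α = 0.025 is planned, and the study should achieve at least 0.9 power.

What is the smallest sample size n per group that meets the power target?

For power 0.9 need Φ(δ − z_{0.0125}) = 0.9, so δ = z_{0.0125} + z_{0.10} = 2.241 + 1.282 = 3.523.
(For δ > 0 the lower-tail rejection region contributes negligibly to power, so the one-term inversion is standard.)
δ = d·√(n/2) ⇒ n = 2(δ/d)² = 2 × (3.523 / 0.17)² = 858.91.
Round up to the next whole unit.

n = 859 per group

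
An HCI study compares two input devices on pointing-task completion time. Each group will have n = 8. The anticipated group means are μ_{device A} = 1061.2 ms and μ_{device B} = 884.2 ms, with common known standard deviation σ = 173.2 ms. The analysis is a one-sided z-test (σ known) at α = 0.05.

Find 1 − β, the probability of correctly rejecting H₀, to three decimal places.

Power ≈ 0.655

Standardized effect: d = |μ_{device A} − μ_{device B}| / σ = |1061.2 − 884.2| / 173.2 = 1.0219
Noncentrality parameter: δ = d·√(n/2) = 1.0219 × √(8/2) = 2.0439
Critical value for a one-sided test at α = 0.05: z_α = 1.645.
Power = P(Z > 1.645 − δ) = Φ(0.399) = 0.6551.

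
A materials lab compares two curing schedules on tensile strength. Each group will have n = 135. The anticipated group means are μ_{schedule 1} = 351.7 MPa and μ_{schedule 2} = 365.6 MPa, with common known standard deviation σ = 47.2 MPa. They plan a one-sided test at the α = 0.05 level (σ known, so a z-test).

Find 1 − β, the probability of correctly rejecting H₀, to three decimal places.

Standardized effect: d = |μ_{schedule 1} − μ_{schedule 2}| / σ = |351.7 − 365.6| / 47.2 = 0.2945
Noncentrality parameter: δ = d·√(n/2) = 0.2945 × √(135/2) = 2.4195
One-sided α = 0.05 → critical value z_{0.05} = 1.645.
Power = Φ(δ − 1.645) = Φ(0.775) = 0.7807.

Power ≈ 0.781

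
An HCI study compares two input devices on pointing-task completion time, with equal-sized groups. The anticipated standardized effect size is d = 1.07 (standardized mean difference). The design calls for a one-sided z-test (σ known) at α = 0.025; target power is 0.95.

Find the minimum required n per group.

Set Φ(δ − 1.960) = 0.95; then δ − 1.960 = Φ⁻¹(0.95) = 1.645, giving δ = 3.605.
δ = d·√(n/2) ⇒ n = 2(δ/d)² = 2 × (3.605 / 1.07)² = 22.70.
Rounding up, n = 23 per group.

n = 23 per group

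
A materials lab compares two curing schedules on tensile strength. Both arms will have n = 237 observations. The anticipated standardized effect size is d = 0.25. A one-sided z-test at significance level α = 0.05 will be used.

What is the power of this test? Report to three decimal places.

Power ≈ 0.859

Noncentrality parameter: δ = d·√(n/2) = 0.25 × √(237/2) = 2.7214
Critical value for a one-sided test at α = 0.05: z_α = 1.645.
Power = P(Z > 1.645 − δ) = Φ(1.077) = 0.8592.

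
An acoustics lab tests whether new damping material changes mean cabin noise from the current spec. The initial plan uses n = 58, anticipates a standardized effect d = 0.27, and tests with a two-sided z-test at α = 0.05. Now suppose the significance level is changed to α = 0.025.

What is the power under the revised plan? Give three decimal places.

δ = d·√n = 0.27 × √58 = 2.0563 (unchanged). New critical value: z_{0.0125} = 2.241.
Revised power = Φ(δ − 2.241) + Φ(−δ − 2.241) = Φ(-0.185) + Φ(-4.298) = 0.4266 + 0.0000 = 0.4266.

Power ≈ 0.427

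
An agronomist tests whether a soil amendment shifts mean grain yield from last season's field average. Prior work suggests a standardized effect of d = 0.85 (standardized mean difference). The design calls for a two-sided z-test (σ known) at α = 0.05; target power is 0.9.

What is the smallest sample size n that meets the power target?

For power 0.9 need Φ(δ − z_{0.025}) = 0.9, so δ = z_{0.025} + z_{0.10} = 1.960 + 1.282 = 3.242.
(For δ > 0 the lower-tail rejection region contributes negligibly to power, so the one-term inversion is standard.)
δ = d·√n ⇒ n = (δ/d)² = (3.242 / 0.85)² = 14.54.
Round up to the next whole unit.

n = 15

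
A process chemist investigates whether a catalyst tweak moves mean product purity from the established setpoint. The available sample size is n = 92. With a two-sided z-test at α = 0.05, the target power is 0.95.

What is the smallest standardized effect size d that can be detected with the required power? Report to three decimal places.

d ≈ 0.376

Required noncentrality: δ = z_{0.025} + z_{0.05} = 1.960 + 1.645 = 3.605.
(Lower-tail contribution to power is negligible for δ > 0.)
δ = d·√n ⇒ d = δ/√n = 3.605/√92 = 0.3758.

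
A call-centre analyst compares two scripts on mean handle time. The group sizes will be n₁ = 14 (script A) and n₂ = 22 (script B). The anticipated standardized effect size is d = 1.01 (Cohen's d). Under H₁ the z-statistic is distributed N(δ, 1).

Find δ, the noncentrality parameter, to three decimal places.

δ = d / √(1/n₁ + 1/n₂) = 1.01 / √(1/14 + 1/22) = 2.9542

δ ≈ 2.954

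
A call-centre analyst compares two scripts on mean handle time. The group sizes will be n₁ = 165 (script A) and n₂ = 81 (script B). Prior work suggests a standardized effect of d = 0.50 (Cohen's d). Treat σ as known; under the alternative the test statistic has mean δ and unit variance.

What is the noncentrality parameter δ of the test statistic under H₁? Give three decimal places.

δ ≈ 3.685

The noncentrality parameter scales effect size by the design's sample-size factor: δ = d / √(1/n₁ + 1/n₂) = 0.50 / √(1/165 + 1/81) = 3.6854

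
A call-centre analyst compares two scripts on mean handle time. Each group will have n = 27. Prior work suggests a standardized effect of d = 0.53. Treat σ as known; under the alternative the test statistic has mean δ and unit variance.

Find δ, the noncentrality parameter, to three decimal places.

The noncentrality parameter scales effect size by the design's sample-size factor: δ = d·√(n/2) = 0.53 × √(27/2) = 1.9473

δ ≈ 1.947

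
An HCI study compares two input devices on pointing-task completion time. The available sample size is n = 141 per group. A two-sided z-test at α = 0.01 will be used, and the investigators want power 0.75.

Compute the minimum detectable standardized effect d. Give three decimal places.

d ≈ 0.387

Required noncentrality: δ = z_{0.005} + z_{0.25} = 2.576 + 0.674 = 3.250.
(The second rejection-region term Φ(−δ − z_{α/2}) is negligible and dropped.)
δ = d·√(n/2) ⇒ d = δ/√(n/2) = 3.250/√(141/2) = 0.3871.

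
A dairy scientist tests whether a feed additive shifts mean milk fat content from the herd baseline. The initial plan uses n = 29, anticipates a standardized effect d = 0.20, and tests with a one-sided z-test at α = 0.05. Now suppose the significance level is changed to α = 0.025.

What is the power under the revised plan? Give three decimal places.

δ = d·√n = 0.20 × √29 = 1.0770 (unchanged). New critical value: z_{0.025} = 1.960.
Revised power = Φ(δ − 1.960) = Φ(-0.883) = 0.1886.

Power ≈ 0.189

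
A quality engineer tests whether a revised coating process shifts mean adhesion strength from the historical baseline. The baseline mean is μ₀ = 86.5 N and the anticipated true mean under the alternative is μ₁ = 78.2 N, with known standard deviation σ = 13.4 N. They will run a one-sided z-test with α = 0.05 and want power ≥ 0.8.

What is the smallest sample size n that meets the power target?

Standardized effect: d = |μ₁ − μ₀| / σ = |78.2 − 86.5| / 13.4 = 0.6194
For power 0.8 need Φ(δ − z_{0.05}) = 0.8, so δ = z_{0.05} + z_{0.20} = 1.645 + 0.842 = 2.486.
δ = d·√n ⇒ n = (δ/d)² = (2.486 / 0.6194)² = 16.11.
Round up to the next whole unit.

n = 17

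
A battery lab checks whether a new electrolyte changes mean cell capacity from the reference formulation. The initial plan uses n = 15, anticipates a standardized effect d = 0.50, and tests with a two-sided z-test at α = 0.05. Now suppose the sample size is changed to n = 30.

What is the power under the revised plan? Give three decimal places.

Power ≈ 0.782

With n = 30: δ = d·√n = 0.50 × √30 = 2.7386. Critical value z_{0.025} = 1.960.
Revised power = Φ(δ − 1.960) + Φ(−δ − 1.960) = Φ(0.779) + Φ(-4.699) = 0.7819 + 0.0000 = 0.7819.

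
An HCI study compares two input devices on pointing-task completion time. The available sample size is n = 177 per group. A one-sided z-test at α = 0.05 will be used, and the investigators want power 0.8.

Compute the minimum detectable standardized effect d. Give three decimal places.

d ≈ 0.264

Need Φ(δ − 1.645) = 0.8, so δ = 1.645 + 0.842 = 2.486.
δ = d·√(n/2) ⇒ d = δ/√(n/2) = 2.486/√(177/2) = 0.2643.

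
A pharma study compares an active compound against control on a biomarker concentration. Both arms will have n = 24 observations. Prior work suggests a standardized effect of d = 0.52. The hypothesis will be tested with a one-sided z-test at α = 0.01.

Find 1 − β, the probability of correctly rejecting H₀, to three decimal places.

Power ≈ 0.300

Noncentrality parameter: δ = d·√(n/2) = 0.52 × √(24/2) = 1.8013
Critical value for a one-sided test at α = 0.01: z_α = 2.326.
Power = Φ(δ − 2.326) = Φ(-0.525) = 0.2998.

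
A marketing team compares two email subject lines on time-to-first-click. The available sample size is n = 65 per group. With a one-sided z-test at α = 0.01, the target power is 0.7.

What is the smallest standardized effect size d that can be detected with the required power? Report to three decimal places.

d ≈ 0.500

Need Φ(δ − 2.326) = 0.7, so δ = 2.326 + 0.524 = 2.851.
δ = d·√(n/2) ⇒ d = δ/√(n/2) = 2.851/√(65/2) = 0.5001.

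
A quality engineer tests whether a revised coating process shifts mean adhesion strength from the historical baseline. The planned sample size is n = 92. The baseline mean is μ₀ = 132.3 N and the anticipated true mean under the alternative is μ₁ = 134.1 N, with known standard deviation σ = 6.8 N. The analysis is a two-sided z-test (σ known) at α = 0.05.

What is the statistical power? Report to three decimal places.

Standardized effect: d = |μ₁ − μ₀| / σ = |134.1 − 132.3| / 6.8 = 0.2647
Noncentrality parameter: λ = d·√n = 0.2647 × √92 = 2.5390
Critical value for a two-sided test at α = 0.05: z_{α/2} = 1.960.
Power = Φ(λ − 1.960) + Φ(−λ − 1.960) = Φ(0.579) + Φ(-4.499) = 0.7187 + 0.0000 = 0.7187.

Power ≈ 0.719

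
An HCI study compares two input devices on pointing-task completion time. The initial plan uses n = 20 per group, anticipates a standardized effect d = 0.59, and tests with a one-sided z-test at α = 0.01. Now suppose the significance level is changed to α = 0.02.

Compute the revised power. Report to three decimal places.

δ = d·√(n/2) = 0.59 × √(20/2) = 1.8657 (unchanged). New critical value: z_{0.02} = 2.054.
Revised power = Φ(δ − 2.054) = Φ(-0.188) = 0.4254.

Power ≈ 0.425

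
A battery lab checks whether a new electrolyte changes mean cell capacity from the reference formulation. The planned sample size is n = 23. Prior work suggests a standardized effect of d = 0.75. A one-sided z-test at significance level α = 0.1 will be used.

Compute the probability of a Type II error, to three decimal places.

β ≈ 0.010

Noncentrality parameter: δ = d·√n = 0.75 × √23 = 3.5969
One-sided α = 0.1 → critical value z_{0.1} = 1.282.
Power = P(Z > 1.282 − δ) = Φ(2.315) = 0.9897.
Type II error: β = 1 − power = 1 − 0.9897 = 0.0103.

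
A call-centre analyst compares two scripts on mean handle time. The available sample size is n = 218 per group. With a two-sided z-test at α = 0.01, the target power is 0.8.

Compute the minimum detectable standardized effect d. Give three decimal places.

d ≈ 0.327

Required noncentrality: δ = z_{0.005} + z_{0.20} = 2.576 + 0.842 = 3.417.
(Lower-tail contribution to power is negligible for δ > 0.)
δ = d·√(n/2) ⇒ d = δ/√(n/2) = 3.417/√(218/2) = 0.3273.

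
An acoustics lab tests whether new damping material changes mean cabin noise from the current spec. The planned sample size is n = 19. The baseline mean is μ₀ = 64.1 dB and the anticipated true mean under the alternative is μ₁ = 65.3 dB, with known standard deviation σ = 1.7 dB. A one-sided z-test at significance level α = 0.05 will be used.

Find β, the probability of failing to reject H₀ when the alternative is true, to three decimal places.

Standardized effect: d = |μ₁ − μ₀| / σ = |65.3 − 64.1| / 1.7 = 0.7059
Noncentrality parameter: δ = d·√n = 0.7059 × √19 = 3.0769
Critical value for a one-sided test at α = 0.05: z_α = 1.645.
Power = Φ(δ − 1.645) = Φ(1.432) = 0.9239.
Type II error: β = 1 − power = 1 − 0.9239 = 0.0761.

β ≈ 0.076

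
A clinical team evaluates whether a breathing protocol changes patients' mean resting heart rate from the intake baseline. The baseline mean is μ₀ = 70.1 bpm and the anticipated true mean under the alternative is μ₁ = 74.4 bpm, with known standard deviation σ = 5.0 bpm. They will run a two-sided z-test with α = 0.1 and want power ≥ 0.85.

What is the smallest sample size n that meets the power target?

n = 10

Standardized effect: d = |μ₁ − μ₀| / σ = |74.4 − 70.1| / 5.0 = 0.8600
For power 0.85 need Φ(δ − z_{0.05}) = 0.85, so δ = z_{0.05} + z_{0.15} = 1.645 + 1.036 = 2.681.
(Ignoring the negligible lower-tail rejection probability gives the usual closed-form inversion.)
δ = d·√n ⇒ n = (δ/d)² = (2.681 / 0.8600)² = 9.72.
Rounding up, n = 10.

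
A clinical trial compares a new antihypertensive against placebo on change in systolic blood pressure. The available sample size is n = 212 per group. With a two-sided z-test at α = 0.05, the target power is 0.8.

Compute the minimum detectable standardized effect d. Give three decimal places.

Need Φ(δ − 1.960) = 0.8, so δ = 1.960 + 0.842 = 2.802.
(The second rejection-region term Φ(−δ − z_{α/2}) is negligible and dropped.)
δ = d·√(n/2) ⇒ d = δ/√(n/2) = 2.802/√(212/2) = 0.2721.

d ≈ 0.272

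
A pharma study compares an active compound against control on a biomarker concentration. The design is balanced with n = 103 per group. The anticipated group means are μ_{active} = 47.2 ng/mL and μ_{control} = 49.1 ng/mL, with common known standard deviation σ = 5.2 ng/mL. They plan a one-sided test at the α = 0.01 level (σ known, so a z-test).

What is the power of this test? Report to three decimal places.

Standardized effect: d = |μ_{active} − μ_{control}| / σ = |47.2 − 49.1| / 5.2 = 0.3654
Noncentrality parameter: δ = d·√(n/2) = 0.3654 × √(103/2) = 2.6221
Critical value for a one-sided test at α = 0.01: z_α = 2.326.
Power = P(Z > 2.326 − δ) = Φ(0.296) = 0.6163.

Power ≈ 0.616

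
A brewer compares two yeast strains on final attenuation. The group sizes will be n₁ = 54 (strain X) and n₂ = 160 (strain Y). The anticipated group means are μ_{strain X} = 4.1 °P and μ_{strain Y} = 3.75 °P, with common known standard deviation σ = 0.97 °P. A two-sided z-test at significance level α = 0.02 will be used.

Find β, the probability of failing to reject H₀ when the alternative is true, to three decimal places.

β ≈ 0.513

Standardized effect: d = |μ_{strain X} − μ_{strain Y}| / σ = |4.1 − 3.75| / 0.97 = 0.3608
Noncentrality parameter: δ = d / √(1/n₁ + 1/n₂) = 0.3608 / √(1/54 + 1/160) = 2.2927
Critical value for a two-sided test at α = 0.02: z_{α/2} = 2.326.
Power = Φ(δ − 2.326) + Φ(−δ − 2.326) = Φ(-0.034) + Φ(-4.619) = 0.4866 + 0.0000 = 0.4866.
Type II error: β = 1 − power = 1 − 0.4866 = 0.5134.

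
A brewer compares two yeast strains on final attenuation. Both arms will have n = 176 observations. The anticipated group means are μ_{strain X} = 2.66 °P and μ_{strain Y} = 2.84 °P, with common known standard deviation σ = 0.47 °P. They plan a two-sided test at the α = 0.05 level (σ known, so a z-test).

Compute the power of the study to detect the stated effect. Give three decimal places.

Standardized effect: d = |μ_{strain X} − μ_{strain Y}| / σ = |2.66 − 2.84| / 0.47 = 0.3830
Noncentrality parameter: δ = d·√(n/2) = 0.3830 × √(176/2) = 3.5927
Critical value for a two-sided test at α = 0.05: z_{α/2} = 1.960.
Power = Φ(δ − 1.960) + Φ(−δ − 1.960) = Φ(1.633) + Φ(-5.553) = 0.9487 + 0.0000 = 0.9487.

Power ≈ 0.949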